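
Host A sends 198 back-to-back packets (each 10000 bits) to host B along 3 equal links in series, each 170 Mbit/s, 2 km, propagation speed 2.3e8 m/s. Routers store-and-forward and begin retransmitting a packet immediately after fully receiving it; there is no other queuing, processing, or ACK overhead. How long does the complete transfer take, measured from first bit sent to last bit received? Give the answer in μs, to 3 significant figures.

11800 μs

Per-hop transmission t_tx = L/R = 10000/170000000 = 58.8235 μs.
Per-hop propagation t_prop = 2000/2.3e+08 = 8.69565 μs.
Pipeline fill: first packet needs 3·t_tx to clear all hops; remaining 197 packets each add one t_tx.
Total = (3+198-1)·t_tx + 3·t_prop = 200·58.8235 + 3·8.69565 = 11800 μs.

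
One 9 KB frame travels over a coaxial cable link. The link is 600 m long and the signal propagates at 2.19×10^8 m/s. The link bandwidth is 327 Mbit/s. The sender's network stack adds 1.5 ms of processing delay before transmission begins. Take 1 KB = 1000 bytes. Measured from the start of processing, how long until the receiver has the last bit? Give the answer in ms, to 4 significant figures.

L = 72000 bits.
Transmission delay = L/R = 72000 / 327000000 = 0.220183 ms.
Propagation delay = d/s = 600 m / 219000000 m/s = 0.00273973 ms.
Plus processing delay 1.5 ms = 1.5 ms.
Total = 1.723 ms.

1.723 ms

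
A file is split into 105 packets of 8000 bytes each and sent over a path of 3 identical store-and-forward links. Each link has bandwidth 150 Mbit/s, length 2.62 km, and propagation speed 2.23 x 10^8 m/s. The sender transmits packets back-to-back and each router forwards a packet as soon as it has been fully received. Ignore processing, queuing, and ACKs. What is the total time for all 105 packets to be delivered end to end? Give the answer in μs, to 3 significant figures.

Per-hop transmission t_tx = L/R = 64000/150000000 = 426.667 μs.
Per-hop propagation t_prop = 2620/223000000 = 11.7489 μs.
Pipeline fill: first packet needs 3·t_tx to clear all hops; remaining 104 packets each add one t_tx.
Total = (3+105-1)·t_tx + 3·t_prop = 107·426.667 + 3·11.7489 = 45700 μs.

45700 μs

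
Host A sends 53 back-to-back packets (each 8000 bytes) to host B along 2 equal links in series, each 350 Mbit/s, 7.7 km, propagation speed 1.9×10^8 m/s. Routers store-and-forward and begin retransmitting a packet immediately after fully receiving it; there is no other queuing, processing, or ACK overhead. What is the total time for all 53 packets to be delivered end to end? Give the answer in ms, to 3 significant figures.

9.96 ms

Per-hop transmission t_tx = L/R = 64000/350000000 = 0.182857 ms.
Per-hop propagation t_prop = 7700/190000000 = 0.0405263 ms.
Pipeline fill: first packet needs 2·t_tx to clear all hops; remaining 52 packets each add one t_tx.
Total = (2+53-1)·t_tx + 2·t_prop = 54·0.182857 + 2·0.0405263 = 9.96 ms.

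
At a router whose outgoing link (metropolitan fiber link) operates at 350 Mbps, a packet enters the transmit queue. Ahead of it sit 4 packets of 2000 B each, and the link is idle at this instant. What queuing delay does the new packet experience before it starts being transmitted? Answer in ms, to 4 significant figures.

Each queued packet: L/R = 16000/350000000 = 0.0457143 ms.
4 queued → 0.182857 ms.
Queuing delay = 0.1829 ms.

0.1829 ms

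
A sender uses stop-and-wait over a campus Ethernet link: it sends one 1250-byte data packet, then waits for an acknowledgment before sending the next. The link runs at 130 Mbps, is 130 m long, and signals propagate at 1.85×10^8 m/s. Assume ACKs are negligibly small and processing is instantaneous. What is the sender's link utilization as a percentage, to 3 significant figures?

98.2 %

t_tx = L/R = 10000/130000000 = 7.69231e-05 s.
t_prop = 130/185000000 = 7.02703e-07 s; RTT = 1.40541e-06 s.
Cycle = t_tx + RTT = 7.83285e-05 s.
Utilization = t_tx / cycle = 7.69231e-05/7.83285e-05 = 98.2 %.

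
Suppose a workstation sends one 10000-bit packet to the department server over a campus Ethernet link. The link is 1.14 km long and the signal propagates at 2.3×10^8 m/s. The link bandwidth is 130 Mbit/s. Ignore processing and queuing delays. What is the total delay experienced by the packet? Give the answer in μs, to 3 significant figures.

Transmission delay = L/R = 10000 / 130000000 = 76.9231 μs.
Propagation delay = d/s = 1140 m / 2.3e+08 m/s = 4.95652 μs.
Total = 81.9 μs.

81.9 μs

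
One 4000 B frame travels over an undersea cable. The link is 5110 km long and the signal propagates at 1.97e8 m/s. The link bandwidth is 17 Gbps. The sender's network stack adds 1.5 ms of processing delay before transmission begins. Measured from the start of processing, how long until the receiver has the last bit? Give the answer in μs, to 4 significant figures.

27440 μs

L = 4000 × 8 = 32000 bits.
Transmission delay = L/R = 32000 / 17000000000 = 1.88235 μs.
Propagation delay = d/s = 5110000 m / 197000000 m/s = 25939.1 μs.
Plus processing delay 1.5 ms = 1500 μs.
Total = 27440 μs.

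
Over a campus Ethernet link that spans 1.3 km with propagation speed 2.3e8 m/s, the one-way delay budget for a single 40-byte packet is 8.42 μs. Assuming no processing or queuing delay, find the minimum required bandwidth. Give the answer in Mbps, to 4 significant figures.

L = 320 bits.
Propagation delay = 1300 / 2.3e+08 = 5.65217 μs.
Transmission budget = 8.42 − 5.65217 = 2.76783 μs.
R ≥ L / t_tx = 320 bits / 2.76783e-06 s = 115.6 Mbps.

115.6 Mbps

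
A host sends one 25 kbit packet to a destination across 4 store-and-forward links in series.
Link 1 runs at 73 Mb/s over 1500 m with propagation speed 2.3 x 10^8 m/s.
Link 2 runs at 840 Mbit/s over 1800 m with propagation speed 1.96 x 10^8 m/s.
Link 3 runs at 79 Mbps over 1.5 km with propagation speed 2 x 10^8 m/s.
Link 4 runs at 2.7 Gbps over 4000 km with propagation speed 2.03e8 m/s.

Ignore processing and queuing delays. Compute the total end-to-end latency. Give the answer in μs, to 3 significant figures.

20400 μs

L = 25000 bits.
Transmission delays (L/R per hop): 342.466, 29.7619, 316.456, 9.25926 μs; sum = 697.943 μs.
Propagation delays (d/s per hop): 6.52174, 9.18367, 7.5, 19704.4 μs; sum = 19727.6 μs.
End-to-end = 20400 μs.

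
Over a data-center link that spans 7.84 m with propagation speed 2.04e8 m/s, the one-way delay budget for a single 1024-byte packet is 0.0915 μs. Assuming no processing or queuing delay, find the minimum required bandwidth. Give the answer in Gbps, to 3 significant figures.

154 Gbps

L = 8192 bits.
Propagation delay = 7.84 / 204000000 = 0.0384314 μs.
Transmission budget = 0.0915 − 0.0384314 = 0.0530686 μs.
R ≥ L / t_tx = 8192 bits / 5.30686e-08 s = 154 Gbps.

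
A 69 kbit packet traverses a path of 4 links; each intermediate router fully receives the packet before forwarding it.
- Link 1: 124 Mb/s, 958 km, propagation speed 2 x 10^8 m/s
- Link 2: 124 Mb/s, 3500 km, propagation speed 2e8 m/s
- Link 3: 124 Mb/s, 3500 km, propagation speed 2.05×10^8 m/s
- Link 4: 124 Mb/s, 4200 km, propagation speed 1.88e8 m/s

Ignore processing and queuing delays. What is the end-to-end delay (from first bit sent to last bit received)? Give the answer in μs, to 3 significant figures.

63900 μs

L = 69000 bits.
Transmission delay per hop = L/R = 69000/124000000 = 556.452 μs; 4 hops → 2225.81 μs.
Propagation delays (d/s per hop): 4790, 17500, 17073.2, 22340.4 μs; sum = 61703.6 μs.
End-to-end = 63900 μs.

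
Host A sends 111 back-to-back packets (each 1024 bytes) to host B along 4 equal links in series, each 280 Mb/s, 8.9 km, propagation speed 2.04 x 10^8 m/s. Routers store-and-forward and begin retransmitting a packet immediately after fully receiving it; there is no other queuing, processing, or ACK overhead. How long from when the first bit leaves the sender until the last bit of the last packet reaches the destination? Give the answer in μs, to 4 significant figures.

Per-hop transmission t_tx = L/R = 8192/280000000 = 29.2571 μs.
Per-hop propagation t_prop = 8900/204000000 = 43.6275 μs.
Pipeline fill: first packet needs 4·t_tx to clear all hops; remaining 110 packets each add one t_tx.
Total = (4+111-1)·t_tx + 4·t_prop = 114·29.2571 + 4·43.6275 = 3510 μs.

3510 μs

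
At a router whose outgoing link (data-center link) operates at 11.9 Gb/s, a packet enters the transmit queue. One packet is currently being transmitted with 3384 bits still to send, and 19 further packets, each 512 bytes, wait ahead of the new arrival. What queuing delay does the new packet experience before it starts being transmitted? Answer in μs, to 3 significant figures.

6.82 μs

Each queued packet: L/R = 4096/11900000000 = 0.344202 μs.
19 queued → 6.53983 μs.
Plus remaining 3384 bits of current packet: 0.28437 μs.
Queuing delay = 6.82 μs.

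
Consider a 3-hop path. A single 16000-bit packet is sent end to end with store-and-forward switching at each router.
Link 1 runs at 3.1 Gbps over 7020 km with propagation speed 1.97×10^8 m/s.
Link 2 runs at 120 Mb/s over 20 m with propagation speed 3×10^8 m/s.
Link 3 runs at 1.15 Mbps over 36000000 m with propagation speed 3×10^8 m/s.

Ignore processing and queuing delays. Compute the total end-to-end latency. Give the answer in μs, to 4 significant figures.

169700 μs

Transmission delays (L/R per hop): 5.16129, 133.333, 13913 μs; sum = 14051.5 μs.
Propagation delays (d/s per hop): 35634.5, 0.0666667, 120000 μs; sum = 155635 μs.
End-to-end = 169700 μs.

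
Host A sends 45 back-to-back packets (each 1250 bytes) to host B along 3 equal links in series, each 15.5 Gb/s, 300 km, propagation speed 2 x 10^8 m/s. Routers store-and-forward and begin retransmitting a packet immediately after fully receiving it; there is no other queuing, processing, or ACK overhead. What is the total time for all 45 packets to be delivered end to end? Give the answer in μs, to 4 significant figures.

Per-hop transmission t_tx = L/R = 10000/15500000000 = 0.645161 μs.
Per-hop propagation t_prop = 300000/200000000 = 1500 μs.
Pipeline fill: first packet needs 3·t_tx to clear all hops; remaining 44 packets each add one t_tx.
Total = (3+45-1)·t_tx + 3·t_prop = 47·0.645161 + 3·1500 = 4530 μs.

4530 μs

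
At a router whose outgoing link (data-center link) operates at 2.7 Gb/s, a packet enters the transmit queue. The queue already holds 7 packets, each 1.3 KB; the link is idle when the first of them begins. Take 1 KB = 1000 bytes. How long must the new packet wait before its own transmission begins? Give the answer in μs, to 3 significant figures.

27.0 μs

Each queued packet: L/R = 10400/2700000000 = 3.85185 μs.
7 queued → 26.963 μs.
Queuing delay = 27.0 μs.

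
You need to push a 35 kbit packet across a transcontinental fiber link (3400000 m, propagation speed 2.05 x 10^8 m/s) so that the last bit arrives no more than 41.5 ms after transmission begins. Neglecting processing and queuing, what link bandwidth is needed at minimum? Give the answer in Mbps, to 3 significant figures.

1.40 Mbps

Propagation delay = 3400000 / 2.05e+08 = 16.5854 ms.
Transmission budget = 41.5 − 16.5854 = 24.9146 ms.
R ≥ L / t_tx = 35000 bits / 0.0249146 s = 1.40 Mbps.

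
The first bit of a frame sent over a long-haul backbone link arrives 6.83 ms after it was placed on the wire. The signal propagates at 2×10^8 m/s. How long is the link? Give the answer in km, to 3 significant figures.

d = s × t_prop = 200000000 × 0.00683 = 1370 km.

1370 km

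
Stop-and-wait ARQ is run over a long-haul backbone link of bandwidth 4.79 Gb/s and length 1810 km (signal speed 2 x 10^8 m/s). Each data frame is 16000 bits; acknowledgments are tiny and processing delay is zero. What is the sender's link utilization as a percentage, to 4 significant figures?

0.01845 %

t_tx = L/R = 16000/4790000000 = 3.34029e-06 s.
t_prop = 1810000/200000000 = 0.00905 s; RTT = 0.0181 s.
Cycle = t_tx + RTT = 0.0181033 s.
Utilization = t_tx / cycle = 3.34029e-06/0.0181033 = 0.01845 %.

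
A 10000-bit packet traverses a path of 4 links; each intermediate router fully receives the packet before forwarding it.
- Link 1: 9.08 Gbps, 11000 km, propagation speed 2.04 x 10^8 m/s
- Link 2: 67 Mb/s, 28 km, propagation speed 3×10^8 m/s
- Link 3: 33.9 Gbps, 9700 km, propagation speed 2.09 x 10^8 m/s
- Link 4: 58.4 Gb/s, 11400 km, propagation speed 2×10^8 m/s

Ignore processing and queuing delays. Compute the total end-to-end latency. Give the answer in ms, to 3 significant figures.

158 ms

Transmission delays (L/R per hop): 0.00110132, 0.149254, 0.000294985, 0.000171233 ms; sum = 0.150821 ms.
Propagation delays (d/s per hop): 53.9216, 0.0933333, 46.4115, 57 ms; sum = 157.426 ms.
End-to-end = 158 ms.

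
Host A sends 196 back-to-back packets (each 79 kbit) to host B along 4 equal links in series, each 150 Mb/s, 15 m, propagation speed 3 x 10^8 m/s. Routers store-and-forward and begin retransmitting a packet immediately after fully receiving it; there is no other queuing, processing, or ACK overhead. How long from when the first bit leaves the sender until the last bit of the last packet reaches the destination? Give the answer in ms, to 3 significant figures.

105 ms

Per-hop transmission t_tx = L/R = 79000/150000000 = 0.526667 ms.
Per-hop propagation t_prop = 15/300000000 = 5e-05 ms.
Pipeline fill: first packet needs 4·t_tx to clear all hops; remaining 195 packets each add one t_tx.
Total = (4+196-1)·t_tx + 4·t_prop = 199·0.526667 + 4·5e-05 = 105 ms.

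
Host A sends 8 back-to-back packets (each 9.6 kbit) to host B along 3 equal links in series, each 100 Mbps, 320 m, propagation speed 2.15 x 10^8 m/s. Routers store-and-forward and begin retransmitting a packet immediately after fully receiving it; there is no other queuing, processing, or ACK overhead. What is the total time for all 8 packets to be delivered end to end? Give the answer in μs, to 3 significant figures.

964 μs

Per-hop transmission t_tx = L/R = 9600/100000000 = 96 μs.
Per-hop propagation t_prop = 320/215000000 = 1.48837 μs.
Pipeline fill: first packet needs 3·t_tx to clear all hops; remaining 7 packets each add one t_tx.
Total = (3+8-1)·t_tx + 3·t_prop = 10·96 + 3·1.48837 = 964 μs.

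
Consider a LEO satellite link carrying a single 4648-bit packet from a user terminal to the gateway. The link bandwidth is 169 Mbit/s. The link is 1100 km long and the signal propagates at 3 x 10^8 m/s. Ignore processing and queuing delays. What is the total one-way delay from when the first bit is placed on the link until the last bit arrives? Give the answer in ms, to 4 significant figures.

3.694 ms

Transmission delay = L/R = 4648 / 169000000 = 0.027503 ms.
Propagation delay = d/s = 1100000 m / 300000000 m/s = 3.66667 ms.
Total = 3.694 ms.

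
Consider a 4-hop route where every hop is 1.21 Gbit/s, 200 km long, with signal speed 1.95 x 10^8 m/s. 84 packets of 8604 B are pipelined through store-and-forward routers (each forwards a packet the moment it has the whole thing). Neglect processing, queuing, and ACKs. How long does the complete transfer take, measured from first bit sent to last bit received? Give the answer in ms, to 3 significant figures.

Per-hop transmission t_tx = L/R = 68832/1210000000 = 0.056886 ms.
Per-hop propagation t_prop = 200000/195000000 = 1.02564 ms.
Pipeline fill: first packet needs 4·t_tx to clear all hops; remaining 83 packets each add one t_tx.
Total = (4+84-1)·t_tx + 4·t_prop = 87·0.056886 + 4·1.02564 = 9.05 ms.

9.05 ms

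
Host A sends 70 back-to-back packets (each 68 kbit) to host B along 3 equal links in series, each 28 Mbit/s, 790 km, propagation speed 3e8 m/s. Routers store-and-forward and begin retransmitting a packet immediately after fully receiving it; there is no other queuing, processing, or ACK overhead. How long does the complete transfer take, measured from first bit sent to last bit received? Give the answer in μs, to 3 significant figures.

183000 μs

Per-hop transmission t_tx = L/R = 68000/28000000 = 2428.57 μs.
Per-hop propagation t_prop = 790000/300000000 = 2633.33 μs.
Pipeline fill: first packet needs 3·t_tx to clear all hops; remaining 69 packets each add one t_tx.
Total = (3+70-1)·t_tx + 3·t_prop = 72·2428.57 + 3·2633.33 = 183000 μs.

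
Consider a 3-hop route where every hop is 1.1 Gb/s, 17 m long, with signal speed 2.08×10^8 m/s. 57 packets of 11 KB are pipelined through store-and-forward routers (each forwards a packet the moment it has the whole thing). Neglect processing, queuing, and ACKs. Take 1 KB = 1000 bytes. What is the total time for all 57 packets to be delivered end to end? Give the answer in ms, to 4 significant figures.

Per-hop transmission t_tx = L/R = 88000/1100000000 = 0.08 ms.
Per-hop propagation t_prop = 17/208000000 = 8.17308e-05 ms.
Pipeline fill: first packet needs 3·t_tx to clear all hops; remaining 56 packets each add one t_tx.
Total = (3+57-1)·t_tx + 3·t_prop = 59·0.08 + 3·8.17308e-05 = 4.720 ms.

4.720 ms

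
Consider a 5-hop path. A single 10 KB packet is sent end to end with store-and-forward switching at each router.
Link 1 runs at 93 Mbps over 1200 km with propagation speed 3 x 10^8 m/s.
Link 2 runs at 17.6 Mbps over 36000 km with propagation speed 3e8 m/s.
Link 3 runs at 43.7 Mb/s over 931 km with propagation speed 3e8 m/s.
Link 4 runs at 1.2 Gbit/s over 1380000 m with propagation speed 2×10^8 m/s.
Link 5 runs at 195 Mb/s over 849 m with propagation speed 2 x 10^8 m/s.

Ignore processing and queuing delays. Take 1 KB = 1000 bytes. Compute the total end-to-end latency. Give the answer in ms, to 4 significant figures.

141.7 ms

L = 80000 bits.
Transmission delays (L/R per hop): 0.860215, 4.54545, 1.83066, 0.0666667, 0.410256 ms; sum = 7.71326 ms.
Propagation delays (d/s per hop): 4, 120, 3.10333, 6.9, 0.004245 ms; sum = 134.008 ms.
End-to-end = 141.7 ms.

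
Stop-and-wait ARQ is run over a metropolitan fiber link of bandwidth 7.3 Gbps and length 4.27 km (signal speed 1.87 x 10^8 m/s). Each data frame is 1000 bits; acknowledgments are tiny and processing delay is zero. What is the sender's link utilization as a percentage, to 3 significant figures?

0.299 %

t_tx = L/R = 1000/7300000000 = 1.36986e-07 s.
t_prop = 4270/187000000 = 2.28342e-05 s; RTT = 4.56684e-05 s.
Cycle = t_tx + RTT = 4.58054e-05 s.
Utilization = t_tx / cycle = 1.36986e-07/4.58054e-05 = 0.299 %.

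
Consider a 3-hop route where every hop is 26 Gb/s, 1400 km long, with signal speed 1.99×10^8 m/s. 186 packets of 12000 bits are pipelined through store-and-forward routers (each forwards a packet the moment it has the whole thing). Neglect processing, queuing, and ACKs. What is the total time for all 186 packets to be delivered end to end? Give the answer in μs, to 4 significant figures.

21190 μs

Per-hop transmission t_tx = L/R = 12000/26000000000 = 0.461538 μs.
Per-hop propagation t_prop = 1400000/199000000 = 7035.18 μs.
Pipeline fill: first packet needs 3·t_tx to clear all hops; remaining 185 packets each add one t_tx.
Total = (3+186-1)·t_tx + 3·t_prop = 188·0.461538 + 3·7035.18 = 21190 μs.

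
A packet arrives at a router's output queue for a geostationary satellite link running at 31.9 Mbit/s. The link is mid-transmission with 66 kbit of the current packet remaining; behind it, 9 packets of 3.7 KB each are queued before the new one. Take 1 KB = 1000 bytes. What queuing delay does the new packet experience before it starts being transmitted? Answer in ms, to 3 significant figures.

10.4 ms

Each queued packet: L/R = 29600/31900000 = 0.9279 ms.
9 queued → 8.3511 ms.
Plus remaining 66000 bits of current packet: 2.06897 ms.
Queuing delay = 10.4 ms.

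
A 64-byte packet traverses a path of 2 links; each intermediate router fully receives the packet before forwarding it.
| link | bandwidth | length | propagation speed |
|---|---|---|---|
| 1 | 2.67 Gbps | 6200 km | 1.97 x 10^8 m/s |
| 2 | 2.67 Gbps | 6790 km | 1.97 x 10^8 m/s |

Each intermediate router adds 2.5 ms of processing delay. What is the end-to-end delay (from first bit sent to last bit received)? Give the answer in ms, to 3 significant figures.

L = 64 × 8 = 512 bits.
Transmission delay per hop = L/R = 512/2670000000 = 0.00019176 ms; 2 hops → 0.000383521 ms.
Propagation delays (d/s per hop): 31.4721, 34.467 ms; sum = 65.9391 ms.
Processing at 1 router(s): 1 × 2.5 ms = 2.5 ms.
End-to-end = 68.4 ms.

68.4 ms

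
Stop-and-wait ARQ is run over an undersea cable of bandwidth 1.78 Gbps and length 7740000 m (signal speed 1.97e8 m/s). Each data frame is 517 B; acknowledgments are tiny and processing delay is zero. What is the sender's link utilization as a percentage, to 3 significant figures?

t_tx = L/R = 4136/1780000000 = 2.3236e-06 s.
t_prop = 7740000/197000000 = 0.0392893 s; RTT = 0.0785787 s.
Cycle = t_tx + RTT = 0.078581 s.
Utilization = t_tx / cycle = 2.3236e-06/0.078581 = 0.00296 %.

0.00296 %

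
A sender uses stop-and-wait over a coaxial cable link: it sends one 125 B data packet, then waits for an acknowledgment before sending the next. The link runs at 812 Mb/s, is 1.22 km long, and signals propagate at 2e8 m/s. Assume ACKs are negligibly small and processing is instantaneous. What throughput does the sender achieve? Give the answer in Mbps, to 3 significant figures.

74.5 Mbps

t_tx = L/R = 1000/812000000 = 1.23153e-06 s.
t_prop = 1220/200000000 = 6.1e-06 s; RTT = 1.22e-05 s.
Cycle = t_tx + RTT = 1.34315e-05 s.
Throughput = L / cycle = 1000 / 1.34315e-05 = 74.5 Mbps.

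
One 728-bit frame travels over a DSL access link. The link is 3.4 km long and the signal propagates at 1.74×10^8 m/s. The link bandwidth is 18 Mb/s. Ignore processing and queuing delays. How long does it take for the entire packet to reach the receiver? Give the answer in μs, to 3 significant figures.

60.0 μs

Transmission delay = L/R = 728 / 18000000 = 40.4444 μs.
Propagation delay = d/s = 3400 m / 174000000 m/s = 19.5402 μs.
Total = 60.0 μs.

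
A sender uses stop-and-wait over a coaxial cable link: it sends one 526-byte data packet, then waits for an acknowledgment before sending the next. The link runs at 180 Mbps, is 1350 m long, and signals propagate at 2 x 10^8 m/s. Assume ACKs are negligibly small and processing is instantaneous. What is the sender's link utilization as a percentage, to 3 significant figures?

63.4 %

t_tx = L/R = 4208/180000000 = 2.33778e-05 s.
t_prop = 1350/200000000 = 6.75e-06 s; RTT = 1.35e-05 s.
Cycle = t_tx + RTT = 3.68778e-05 s.
Utilization = t_tx / cycle = 2.33778e-05/3.68778e-05 = 63.4 %.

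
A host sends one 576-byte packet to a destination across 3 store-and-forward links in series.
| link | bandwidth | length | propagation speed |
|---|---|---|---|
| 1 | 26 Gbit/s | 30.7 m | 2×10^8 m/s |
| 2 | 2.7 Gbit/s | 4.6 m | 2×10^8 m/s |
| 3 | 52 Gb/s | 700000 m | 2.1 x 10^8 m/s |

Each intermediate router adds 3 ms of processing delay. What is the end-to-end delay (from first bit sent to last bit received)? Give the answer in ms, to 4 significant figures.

L = 576 × 8 = 4608 bits.
Transmission delays (L/R per hop): 0.000177231, 0.00170667, 8.86154e-05 ms; sum = 0.00197251 ms.
Propagation delays (d/s per hop): 0.0001535, 2.3e-05, 3.33333 ms; sum = 3.33351 ms.
Processing at 2 router(s): 2 × 3 ms = 6 ms.
End-to-end = 9.335 ms.

9.335 ms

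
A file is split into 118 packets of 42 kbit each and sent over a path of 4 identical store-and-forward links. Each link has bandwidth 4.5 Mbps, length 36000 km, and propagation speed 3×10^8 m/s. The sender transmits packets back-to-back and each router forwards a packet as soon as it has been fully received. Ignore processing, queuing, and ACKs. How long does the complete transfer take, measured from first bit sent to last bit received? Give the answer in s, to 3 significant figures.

Per-hop transmission t_tx = L/R = 42000/4500000 = 0.00933333 s.
Per-hop propagation t_prop = 36000000/300000000 = 0.12 s.
Pipeline fill: first packet needs 4·t_tx to clear all hops; remaining 117 packets each add one t_tx.
Total = (4+118-1)·t_tx + 4·t_prop = 121·0.00933333 + 4·0.12 = 1.61 s.

1.61 s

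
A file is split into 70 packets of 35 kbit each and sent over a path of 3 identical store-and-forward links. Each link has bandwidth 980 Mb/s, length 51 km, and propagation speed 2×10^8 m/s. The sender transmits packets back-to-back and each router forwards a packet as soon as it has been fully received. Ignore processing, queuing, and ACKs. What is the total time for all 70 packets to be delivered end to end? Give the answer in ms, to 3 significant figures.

3.34 ms

Per-hop transmission t_tx = L/R = 35000/980000000 = 0.0357143 ms.
Per-hop propagation t_prop = 51000/200000000 = 0.255 ms.
Pipeline fill: first packet needs 3·t_tx to clear all hops; remaining 69 packets each add one t_tx.
Total = (3+70-1)·t_tx + 3·t_prop = 72·0.0357143 + 3·0.255 = 3.34 ms.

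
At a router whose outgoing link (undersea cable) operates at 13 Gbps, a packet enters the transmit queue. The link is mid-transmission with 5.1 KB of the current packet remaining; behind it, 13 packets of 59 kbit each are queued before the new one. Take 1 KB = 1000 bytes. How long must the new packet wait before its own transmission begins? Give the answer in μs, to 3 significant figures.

62.1 μs

Each queued packet: L/R = 59000/13000000000 = 4.53846 μs.
13 queued → 59 μs.
Plus remaining 40800 bits of current packet: 3.13846 μs.
Queuing delay = 62.1 μs.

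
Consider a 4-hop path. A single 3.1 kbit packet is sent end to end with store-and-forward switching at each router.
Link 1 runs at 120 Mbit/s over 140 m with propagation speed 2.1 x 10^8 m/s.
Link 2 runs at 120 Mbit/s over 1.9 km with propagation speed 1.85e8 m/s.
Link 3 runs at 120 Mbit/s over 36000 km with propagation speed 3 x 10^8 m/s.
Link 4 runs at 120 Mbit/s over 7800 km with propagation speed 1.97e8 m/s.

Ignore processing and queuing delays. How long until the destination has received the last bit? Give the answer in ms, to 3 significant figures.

L = 3100 bits.
Transmission delay per hop = L/R = 3100/120000000 = 0.0258333 ms; 4 hops → 0.103333 ms.
Propagation delays (d/s per hop): 0.000666667, 0.0102703, 120, 39.5939 ms; sum = 159.605 ms.
End-to-end = 160 ms.

160 ms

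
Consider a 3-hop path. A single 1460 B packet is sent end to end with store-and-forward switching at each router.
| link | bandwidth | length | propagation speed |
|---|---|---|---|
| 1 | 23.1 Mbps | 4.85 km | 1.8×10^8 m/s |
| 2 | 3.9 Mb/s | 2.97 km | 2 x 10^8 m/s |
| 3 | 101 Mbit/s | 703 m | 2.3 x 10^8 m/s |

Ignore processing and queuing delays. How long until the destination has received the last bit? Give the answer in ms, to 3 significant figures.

3.66 ms

L = 1460 × 8 = 11680 bits.
Transmission delays (L/R per hop): 0.505628, 2.99487, 0.115644 ms; sum = 3.61614 ms.
Propagation delays (d/s per hop): 0.0269444, 0.01485, 0.00305652 ms; sum = 0.044851 ms.
End-to-end = 3.66 ms.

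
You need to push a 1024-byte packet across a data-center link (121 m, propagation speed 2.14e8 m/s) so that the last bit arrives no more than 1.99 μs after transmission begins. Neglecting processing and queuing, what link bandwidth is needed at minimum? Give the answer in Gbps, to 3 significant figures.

L = 8192 bits.
Propagation delay = 121 / 214000000 = 0.565421 μs.
Transmission budget = 1.99 − 0.565421 = 1.42458 μs.
R ≥ L / t_tx = 8192 bits / 1.42458e-06 s = 5.75 Gbps.

5.75 Gbps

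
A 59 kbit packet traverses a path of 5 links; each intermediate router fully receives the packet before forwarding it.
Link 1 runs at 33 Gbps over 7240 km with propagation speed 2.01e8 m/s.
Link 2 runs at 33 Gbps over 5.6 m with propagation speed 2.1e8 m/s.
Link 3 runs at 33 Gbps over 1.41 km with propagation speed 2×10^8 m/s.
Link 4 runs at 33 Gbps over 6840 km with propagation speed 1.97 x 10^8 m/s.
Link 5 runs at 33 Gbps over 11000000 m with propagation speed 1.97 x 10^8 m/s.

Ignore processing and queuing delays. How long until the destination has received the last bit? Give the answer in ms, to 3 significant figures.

127 ms

L = 59000 bits.
Transmission delay per hop = L/R = 59000/33000000000 = 0.00178788 ms; 5 hops → 0.00893939 ms.
Propagation delays (d/s per hop): 36.0199, 2.66667e-05, 0.00705, 34.7208, 55.8376 ms; sum = 126.585 ms.
End-to-end = 127 ms.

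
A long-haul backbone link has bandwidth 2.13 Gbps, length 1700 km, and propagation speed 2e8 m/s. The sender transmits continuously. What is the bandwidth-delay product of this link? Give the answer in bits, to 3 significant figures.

Propagation delay = 1700000 / 200000000 = 0.0085 s.
BDP = R × t_prop = 2130000000 × 0.0085 = 18105000 bits.

18100000 bits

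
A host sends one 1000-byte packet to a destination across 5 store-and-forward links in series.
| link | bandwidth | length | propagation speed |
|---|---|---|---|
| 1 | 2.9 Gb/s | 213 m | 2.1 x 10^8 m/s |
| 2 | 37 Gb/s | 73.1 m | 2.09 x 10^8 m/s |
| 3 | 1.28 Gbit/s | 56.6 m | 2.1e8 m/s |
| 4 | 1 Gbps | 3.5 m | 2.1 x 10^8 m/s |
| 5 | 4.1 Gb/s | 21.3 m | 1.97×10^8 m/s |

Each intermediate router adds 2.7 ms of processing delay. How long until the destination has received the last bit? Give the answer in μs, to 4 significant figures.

10820 μs

L = 1000 × 8 = 8000 bits.
Transmission delays (L/R per hop): 2.75862, 0.216216, 6.25, 8, 1.95122 μs; sum = 19.1761 μs.
Propagation delays (d/s per hop): 1.01429, 0.349761, 0.269524, 0.0166667, 0.108122 μs; sum = 1.75836 μs.
Processing at 4 router(s): 4 × 2.7 ms = 10800 μs.
End-to-end = 10820 μs.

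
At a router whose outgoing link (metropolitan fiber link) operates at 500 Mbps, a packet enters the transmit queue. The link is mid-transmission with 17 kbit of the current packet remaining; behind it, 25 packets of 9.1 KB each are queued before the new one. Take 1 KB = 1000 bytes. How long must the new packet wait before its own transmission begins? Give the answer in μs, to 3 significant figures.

Each queued packet: L/R = 72800/500000000 = 145.6 μs.
25 queued → 3640 μs.
Plus remaining 17000 bits of current packet: 34 μs.
Queuing delay = 3670 μs.

3670 μs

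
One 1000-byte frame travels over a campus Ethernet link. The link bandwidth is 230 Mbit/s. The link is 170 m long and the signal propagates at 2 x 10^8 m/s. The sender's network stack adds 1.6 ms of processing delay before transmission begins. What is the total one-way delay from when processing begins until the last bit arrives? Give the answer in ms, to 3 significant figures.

1.64 ms

L = 1000 × 8 = 8000 bits.
Transmission delay = L/R = 8000 / 230000000 = 0.0347826 ms.
Propagation delay = d/s = 170 m / 200000000 m/s = 0.00085 ms.
Plus processing delay 1.6 ms = 1.6 ms.
Total = 1.64 ms.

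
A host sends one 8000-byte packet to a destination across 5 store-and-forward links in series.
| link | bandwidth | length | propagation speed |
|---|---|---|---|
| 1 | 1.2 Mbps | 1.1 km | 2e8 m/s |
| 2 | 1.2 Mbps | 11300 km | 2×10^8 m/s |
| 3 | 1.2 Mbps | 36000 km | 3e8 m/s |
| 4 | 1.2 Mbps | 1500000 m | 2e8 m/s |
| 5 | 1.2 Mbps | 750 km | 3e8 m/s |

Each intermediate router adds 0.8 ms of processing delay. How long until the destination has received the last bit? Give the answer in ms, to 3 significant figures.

456 ms

L = 8000 × 8 = 64000 bits.
Transmission delay per hop = L/R = 64000/1200000 = 53.3333 ms; 5 hops → 266.667 ms.
Propagation delays (d/s per hop): 0.0055, 56.5, 120, 7.5, 2.5 ms; sum = 186.506 ms.
Processing at 4 router(s): 4 × 0.8 ms = 3.2 ms.
End-to-end = 456 ms.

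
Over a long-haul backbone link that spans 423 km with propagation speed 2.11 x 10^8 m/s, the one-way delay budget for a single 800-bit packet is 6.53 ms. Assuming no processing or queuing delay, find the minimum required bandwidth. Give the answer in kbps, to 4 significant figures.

Propagation delay = 423000 / 211000000 = 2.00474 ms.
Transmission budget = 6.53 − 2.00474 = 4.52526 ms.
R ≥ L / t_tx = 800 bits / 0.00452526 s = 176.8 kbps.

176.8 kbps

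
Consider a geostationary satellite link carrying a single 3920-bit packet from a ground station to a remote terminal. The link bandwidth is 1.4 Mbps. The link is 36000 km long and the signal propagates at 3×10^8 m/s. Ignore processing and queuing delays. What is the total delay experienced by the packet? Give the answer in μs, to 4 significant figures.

Transmission delay = L/R = 3920 / 1400000 = 2800 μs.
Propagation delay = d/s = 36000000 m / 300000000 m/s = 120000 μs.
Total = 122800 μs.

122800 μs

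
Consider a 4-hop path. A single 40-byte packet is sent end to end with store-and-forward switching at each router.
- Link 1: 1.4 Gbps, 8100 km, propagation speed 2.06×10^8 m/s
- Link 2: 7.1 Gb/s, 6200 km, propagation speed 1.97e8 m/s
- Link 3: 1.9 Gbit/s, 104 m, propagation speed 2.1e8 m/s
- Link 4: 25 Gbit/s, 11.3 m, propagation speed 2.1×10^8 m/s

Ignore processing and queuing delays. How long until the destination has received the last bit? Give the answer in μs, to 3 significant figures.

70800 μs

L = 40 × 8 = 320 bits.
Transmission delays (L/R per hop): 0.228571, 0.0450704, 0.168421, 0.0128 μs; sum = 0.454863 μs.
Propagation delays (d/s per hop): 39320.4, 31472.1, 0.495238, 0.0538095 μs; sum = 70793 μs.
End-to-end = 70800 μs.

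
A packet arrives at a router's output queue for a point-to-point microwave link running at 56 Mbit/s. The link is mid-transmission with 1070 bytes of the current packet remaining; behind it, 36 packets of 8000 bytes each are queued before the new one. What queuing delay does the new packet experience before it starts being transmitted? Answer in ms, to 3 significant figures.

Each queued packet: L/R = 64000/56000000 = 1.14286 ms.
36 queued → 41.1429 ms.
Plus remaining 8560 bits of current packet: 0.152857 ms.
Queuing delay = 41.3 ms.

41.3 ms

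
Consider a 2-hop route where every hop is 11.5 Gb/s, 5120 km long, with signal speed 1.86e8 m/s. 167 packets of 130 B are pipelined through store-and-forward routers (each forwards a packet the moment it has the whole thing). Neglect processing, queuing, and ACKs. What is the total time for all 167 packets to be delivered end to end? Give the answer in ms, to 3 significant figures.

55.1 ms

Per-hop transmission t_tx = L/R = 1040/11500000000 = 9.04348e-05 ms.
Per-hop propagation t_prop = 5120000/186000000 = 27.5269 ms.
Pipeline fill: first packet needs 2·t_tx to clear all hops; remaining 166 packets each add one t_tx.
Total = (2+167-1)·t_tx + 2·t_prop = 168·9.04348e-05 + 2·27.5269 = 55.1 ms.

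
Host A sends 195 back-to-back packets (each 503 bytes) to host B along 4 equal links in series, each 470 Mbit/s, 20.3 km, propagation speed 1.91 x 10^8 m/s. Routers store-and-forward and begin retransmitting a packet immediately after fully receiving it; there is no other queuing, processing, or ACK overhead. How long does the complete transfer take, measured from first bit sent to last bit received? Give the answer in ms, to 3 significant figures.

Per-hop transmission t_tx = L/R = 4024/470000000 = 0.0085617 ms.
Per-hop propagation t_prop = 20300/191000000 = 0.106283 ms.
Pipeline fill: first packet needs 4·t_tx to clear all hops; remaining 194 packets each add one t_tx.
Total = (4+195-1)·t_tx + 4·t_prop = 198·0.0085617 + 4·0.106283 = 2.12 ms.

2.12 ms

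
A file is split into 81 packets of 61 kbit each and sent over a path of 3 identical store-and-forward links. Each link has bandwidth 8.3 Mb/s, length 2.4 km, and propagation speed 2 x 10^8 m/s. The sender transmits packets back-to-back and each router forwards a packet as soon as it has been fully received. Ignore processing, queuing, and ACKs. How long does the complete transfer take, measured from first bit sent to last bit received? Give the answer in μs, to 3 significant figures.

Per-hop transmission t_tx = L/R = 61000/8.3e+06 = 7349.4 μs.
Per-hop propagation t_prop = 2400/200000000 = 12 μs.
Pipeline fill: first packet needs 3·t_tx to clear all hops; remaining 80 packets each add one t_tx.
Total = (3+81-1)·t_tx + 3·t_prop = 83·7349.4 + 3·12 = 610000 μs.

610000 μs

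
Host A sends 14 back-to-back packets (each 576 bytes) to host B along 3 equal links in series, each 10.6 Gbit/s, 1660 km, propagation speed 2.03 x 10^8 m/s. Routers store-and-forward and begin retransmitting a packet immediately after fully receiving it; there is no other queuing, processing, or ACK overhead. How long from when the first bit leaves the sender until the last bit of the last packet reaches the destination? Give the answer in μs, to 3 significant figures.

24500 μs

Per-hop transmission t_tx = L/R = 4608/10600000000 = 0.434717 μs.
Per-hop propagation t_prop = 1660000/2.03e+08 = 8177.34 μs.
Pipeline fill: first packet needs 3·t_tx to clear all hops; remaining 13 packets each add one t_tx.
Total = (3+14-1)·t_tx + 3·t_prop = 16·0.434717 + 3·8177.34 = 24500 μs.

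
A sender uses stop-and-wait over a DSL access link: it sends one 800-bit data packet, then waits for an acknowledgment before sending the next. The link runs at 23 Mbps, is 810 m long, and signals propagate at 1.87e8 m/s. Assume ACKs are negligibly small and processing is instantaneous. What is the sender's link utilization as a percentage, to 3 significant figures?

t_tx = L/R = 800/23000000 = 3.47826e-05 s.
t_prop = 810/187000000 = 4.33155e-06 s; RTT = 8.6631e-06 s.
Cycle = t_tx + RTT = 4.34457e-05 s.
Utilization = t_tx / cycle = 3.47826e-05/4.34457e-05 = 80.1 %.

80.1 %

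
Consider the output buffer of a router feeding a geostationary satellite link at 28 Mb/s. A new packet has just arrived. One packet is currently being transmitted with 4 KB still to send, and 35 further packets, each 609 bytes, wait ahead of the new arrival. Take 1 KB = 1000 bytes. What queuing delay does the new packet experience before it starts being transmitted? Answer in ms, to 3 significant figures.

7.23 ms

Each queued packet: L/R = 4872/28000000 = 0.174 ms.
35 queued → 6.09 ms.
Plus remaining 32000 bits of current packet: 1.14286 ms.
Queuing delay = 7.23 ms.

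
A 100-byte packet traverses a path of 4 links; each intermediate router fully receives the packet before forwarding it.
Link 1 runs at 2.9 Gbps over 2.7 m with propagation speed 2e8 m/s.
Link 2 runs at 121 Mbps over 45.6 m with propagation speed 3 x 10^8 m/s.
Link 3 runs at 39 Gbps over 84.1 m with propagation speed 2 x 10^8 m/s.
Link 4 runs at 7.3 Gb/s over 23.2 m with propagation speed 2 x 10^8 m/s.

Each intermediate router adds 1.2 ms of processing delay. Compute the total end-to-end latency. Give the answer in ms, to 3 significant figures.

L = 100 × 8 = 800 bits.
Transmission delays (L/R per hop): 0.000275862, 0.00661157, 2.05128e-05, 0.000109589 ms; sum = 0.00701753 ms.
Propagation delays (d/s per hop): 1.35e-05, 0.000152, 0.0004205, 0.000116 ms; sum = 0.000702 ms.
Processing at 3 router(s): 3 × 1.2 ms = 3.6 ms.
End-to-end = 3.61 ms.

3.61 ms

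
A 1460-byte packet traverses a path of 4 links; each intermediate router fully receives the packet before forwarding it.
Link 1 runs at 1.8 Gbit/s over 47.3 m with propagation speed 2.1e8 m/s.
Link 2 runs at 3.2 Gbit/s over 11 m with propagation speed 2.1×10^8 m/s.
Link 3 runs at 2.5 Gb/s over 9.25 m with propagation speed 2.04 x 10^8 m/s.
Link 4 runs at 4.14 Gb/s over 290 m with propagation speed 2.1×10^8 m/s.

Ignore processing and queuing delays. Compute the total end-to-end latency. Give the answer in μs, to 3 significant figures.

19.3 μs

L = 1460 × 8 = 11680 bits.
Transmission delays (L/R per hop): 6.48889, 3.65, 4.672, 2.82126 μs; sum = 17.6321 μs.
Propagation delays (d/s per hop): 0.225238, 0.052381, 0.0453431, 1.38095 μs; sum = 1.70391 μs.
End-to-end = 19.3 μs.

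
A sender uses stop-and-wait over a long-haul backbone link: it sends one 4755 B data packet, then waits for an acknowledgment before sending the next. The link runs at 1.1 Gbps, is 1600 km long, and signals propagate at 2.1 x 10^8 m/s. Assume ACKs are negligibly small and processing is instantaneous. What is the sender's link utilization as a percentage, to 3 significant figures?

t_tx = L/R = 38040/1100000000 = 3.45818e-05 s.
t_prop = 1600000/210000000 = 0.00761905 s; RTT = 0.0152381 s.
Cycle = t_tx + RTT = 0.0152727 s.
Utilization = t_tx / cycle = 3.45818e-05/0.0152727 = 0.226 %.

0.226 %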